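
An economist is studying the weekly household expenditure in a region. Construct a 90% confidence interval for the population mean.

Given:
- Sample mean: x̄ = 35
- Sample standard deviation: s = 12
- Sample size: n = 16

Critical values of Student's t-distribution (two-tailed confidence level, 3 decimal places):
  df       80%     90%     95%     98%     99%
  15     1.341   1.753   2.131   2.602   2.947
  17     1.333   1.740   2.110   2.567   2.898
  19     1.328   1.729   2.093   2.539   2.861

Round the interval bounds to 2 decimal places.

The population standard deviation σ is unknown (only the sample standard deviation s is given), so use a t-interval with df = n - 1 = 16 - 1 = 15.

For 90% confidence with df = 15, t* = 1.753 (from t-table)

Standard error: SE = s/√n = 12/√16 = 3.000000

Margin of error: E = t* × SE = 1.753 × 3.000000 = 5.2590

T-interval: x̄ ± E = 35 ± 5.2590 = (29.7410, 40.2590)

Rounded to 2 decimal places:

(29.74, 40.26)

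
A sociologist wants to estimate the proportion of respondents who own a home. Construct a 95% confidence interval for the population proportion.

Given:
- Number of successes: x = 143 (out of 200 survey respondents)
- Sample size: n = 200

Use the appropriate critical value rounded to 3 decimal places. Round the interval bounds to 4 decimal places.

Sample proportion: p̂ = 143/200 = 0.715000

Check conditions for normal approximation:
  np̂ = 143 ≥ 10 ✓
  n(1-p̂) = 57 ≥ 10 ✓

The sample is large enough, so use a z-interval (normal approximation) for the proportion.

For 95% confidence, z* = 1.96 (from standard normal table)

Standard error: SE = √(p̂(1-p̂)/n) = √(0.715000×0.285000/200) = 0.03191982

Margin of error: E = z* × SE = 1.96 × 0.03191982 = 0.062563

Z-interval: p̂ ± E = 0.715000 ± 0.062563 = (0.652437, 0.777563)

Rounded to 4 decimal places:

(0.6524, 0.7776)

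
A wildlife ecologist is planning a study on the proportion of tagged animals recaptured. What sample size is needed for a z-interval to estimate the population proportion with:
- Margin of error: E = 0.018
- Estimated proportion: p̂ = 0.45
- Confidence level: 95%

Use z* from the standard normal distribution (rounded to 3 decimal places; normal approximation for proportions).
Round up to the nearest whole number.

Using z* for proportion z-interval (normal approximation).

For 95% confidence, z* = 1.96 (from standard normal table)

Sample size formula for proportion z-interval: n = z*²p̂(1-p̂)/E²

n = 1.96² × 0.45 × 0.55 / 0.018²
  = 3.8416 × 0.2475 / 0.000324
  = 2934.5556

Round up to the nearest whole number: n = 2935

2935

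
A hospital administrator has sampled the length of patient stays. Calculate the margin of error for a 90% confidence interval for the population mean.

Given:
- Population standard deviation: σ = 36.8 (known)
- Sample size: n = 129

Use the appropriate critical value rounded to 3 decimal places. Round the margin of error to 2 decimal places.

The population standard deviation σ is known, so use the z-interval margin of error formula.

For 90% confidence, z* = 1.645 (from standard normal table)

Margin of error formula for z-interval: E = z* × σ/√n

E = 1.645 × 36.8/√129
  = 1.645 × 3.240059
  = 5.3299

Rounded to 2 decimal places:

5.33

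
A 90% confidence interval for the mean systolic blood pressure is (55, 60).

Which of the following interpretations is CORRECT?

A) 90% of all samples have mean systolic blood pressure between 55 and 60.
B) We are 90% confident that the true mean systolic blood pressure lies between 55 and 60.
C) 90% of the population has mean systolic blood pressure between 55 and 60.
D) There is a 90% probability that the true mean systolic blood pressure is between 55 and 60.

A confidence interval represents our confidence in the procedure, not a probability statement about the parameter.

Key concept: If we repeated this sampling process many times and computed a 90% CI each time, about 90% of those intervals would contain the true population parameter.

For this specific interval (55, 60):
- Midpoint (point estimate): 57.5
- Margin of error: 2.5

The correct interpretation is the one stating confidence that the true parameter lies in the interval — option B.

B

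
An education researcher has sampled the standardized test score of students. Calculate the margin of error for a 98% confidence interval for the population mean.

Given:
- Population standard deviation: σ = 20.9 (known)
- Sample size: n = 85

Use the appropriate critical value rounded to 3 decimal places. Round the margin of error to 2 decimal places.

The population standard deviation σ is known, so use the z-interval margin of error formula.

For 98% confidence, z* = 2.326 (from standard normal table)

Margin of error formula for z-interval: E = z* × σ/√n

E = 2.326 × 20.9/√85
  = 2.326 × 2.266923
  = 5.2729

Rounded to 2 decimal places:

5.27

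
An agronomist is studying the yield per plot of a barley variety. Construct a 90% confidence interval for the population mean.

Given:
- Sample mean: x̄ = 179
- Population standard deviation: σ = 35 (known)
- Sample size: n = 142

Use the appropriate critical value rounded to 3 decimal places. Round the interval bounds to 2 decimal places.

The population standard deviation σ is known, so use a z-interval (standard normal critical value).

For 90% confidence, z* = 1.645 (from standard normal table)

Standard error: SE = σ/√n = 35/√142 = 2.937135

Margin of error: E = z* × SE = 1.645 × 2.937135 = 4.8316

Z-interval: x̄ ± E = 179 ± 4.8316 = (174.1684, 183.8316)

Rounded to 2 decimal places:

(174.17, 183.83)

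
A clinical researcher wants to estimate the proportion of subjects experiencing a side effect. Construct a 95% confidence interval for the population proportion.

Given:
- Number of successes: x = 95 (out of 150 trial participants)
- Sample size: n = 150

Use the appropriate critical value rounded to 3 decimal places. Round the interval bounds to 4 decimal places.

Sample proportion: p̂ = 95/150 = 0.633333

Check conditions for normal approximation:
  np̂ = 95 ≥ 10 ✓
  n(1-p̂) = 55 ≥ 10 ✓

The sample is large enough, so use a z-interval (normal approximation) for the proportion.

For 95% confidence, z* = 1.96 (from standard normal table)

Standard error: SE = √(p̂(1-p̂)/n) = √(0.633333×0.366667/150) = 0.03934651

Margin of error: E = z* × SE = 1.96 × 0.03934651 = 0.077119

Z-interval: p̂ ± E = 0.633333 ± 0.077119 = (0.556214, 0.710453)

Rounded to 4 decimal places:

(0.5562, 0.7105)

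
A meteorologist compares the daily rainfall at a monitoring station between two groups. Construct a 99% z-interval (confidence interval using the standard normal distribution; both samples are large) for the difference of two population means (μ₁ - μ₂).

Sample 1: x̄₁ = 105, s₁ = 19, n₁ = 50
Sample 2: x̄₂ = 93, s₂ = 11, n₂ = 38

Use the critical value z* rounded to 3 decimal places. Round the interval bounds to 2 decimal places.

Both samples are large (n₁ = 50 ≥ 30, n₂ = 38 ≥ 30), so a z-interval for the difference of means applies.

Point estimate: x̄₁ - x̄₂ = 105 - 93 = 12

Standard error: SE = √(s₁²/n₁ + s₂²/n₂)
= √(19²/50 + 11²/38)
= √(7.220000 + 3.184211)
= 3.225556

For 99% confidence, z* = 2.576 (from standard normal table)
Margin of error: E = z* × SE = 2.576 × 3.225556 = 8.3090

Z-interval: (x̄₁ - x̄₂) ± E = 12 ± 8.3090 = (3.6910, 20.3090)

Rounded to 2 decimal places:

(3.69, 20.31)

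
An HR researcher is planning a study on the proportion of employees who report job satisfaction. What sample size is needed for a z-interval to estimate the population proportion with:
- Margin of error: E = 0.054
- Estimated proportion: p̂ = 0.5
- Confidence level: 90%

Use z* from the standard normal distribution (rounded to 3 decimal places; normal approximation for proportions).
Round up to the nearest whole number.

Using z* for proportion z-interval (normal approximation).

For 90% confidence, z* = 1.645 (from standard normal table)

Sample size formula for proportion z-interval: n = z*²p̂(1-p̂)/E²

n = 1.645² × 0.5 × 0.5 / 0.054²
  = 2.706025 × 0.25 / 0.002916
  = 231.9980

Round up to the nearest whole number: n = 232

232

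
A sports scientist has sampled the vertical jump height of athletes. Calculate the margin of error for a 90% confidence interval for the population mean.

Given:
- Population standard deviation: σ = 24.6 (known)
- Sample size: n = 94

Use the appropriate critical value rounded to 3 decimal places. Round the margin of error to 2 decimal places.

The population standard deviation σ is known, so use the z-interval margin of error formula.

For 90% confidence, z* = 1.645 (from standard normal table)

Margin of error formula for z-interval: E = z* × σ/√n

E = 1.645 × 24.6/√94
  = 1.645 × 2.537296
  = 4.1739

Rounded to 2 decimal places:

4.17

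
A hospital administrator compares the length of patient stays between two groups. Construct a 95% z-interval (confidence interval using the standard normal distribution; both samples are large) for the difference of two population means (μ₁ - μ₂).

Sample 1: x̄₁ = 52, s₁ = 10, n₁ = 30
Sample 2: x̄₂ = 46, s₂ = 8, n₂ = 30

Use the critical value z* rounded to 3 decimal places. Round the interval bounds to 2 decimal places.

Both samples are large (n₁ = 30 ≥ 30, n₂ = 30 ≥ 30), so a z-interval for the difference of means applies.

Point estimate: x̄₁ - x̄₂ = 52 - 46 = 6

Standard error: SE = √(s₁²/n₁ + s₂²/n₂)
= √(10²/30 + 8²/30)
= √(3.333333 + 2.133333)
= 2.338090

For 95% confidence, z* = 1.96 (from standard normal table)
Margin of error: E = z* × SE = 1.96 × 2.338090 = 4.5827

Z-interval: (x̄₁ - x̄₂) ± E = 6 ± 4.5827 = (1.4173, 10.5827)

Rounded to 2 decimal places:

(1.42, 10.58)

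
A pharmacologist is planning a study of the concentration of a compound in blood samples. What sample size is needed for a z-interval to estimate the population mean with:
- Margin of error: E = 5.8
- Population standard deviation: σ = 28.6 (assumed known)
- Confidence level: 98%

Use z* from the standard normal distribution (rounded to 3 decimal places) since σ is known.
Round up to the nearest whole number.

Using z* since population σ is known (z-interval formula).

For 98% confidence, z* = 2.326 (from standard normal table)

Sample size formula for z-interval: n = (z*σ/E)²

n = (2.326 × 28.6 / 5.8)²
  = (11.469586)²
  = 131.5514

Round up to the nearest whole number: n = 132

132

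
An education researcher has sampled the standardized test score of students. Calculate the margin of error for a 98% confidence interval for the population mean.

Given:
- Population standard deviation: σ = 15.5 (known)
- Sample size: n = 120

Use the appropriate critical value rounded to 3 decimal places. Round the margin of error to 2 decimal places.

The population standard deviation σ is known, so use the z-interval margin of error formula.

For 98% confidence, z* = 2.326 (from standard normal table)

Margin of error formula for z-interval: E = z* × σ/√n

E = 2.326 × 15.5/√120
  = 2.326 × 1.414950
  = 3.2912

Rounded to 2 decimal places:

3.29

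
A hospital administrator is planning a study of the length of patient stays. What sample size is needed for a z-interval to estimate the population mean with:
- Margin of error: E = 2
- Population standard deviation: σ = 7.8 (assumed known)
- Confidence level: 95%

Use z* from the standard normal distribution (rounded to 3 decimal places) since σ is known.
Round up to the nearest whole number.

Using z* since population σ is known (z-interval formula).

For 95% confidence, z* = 1.96 (from standard normal table)

Sample size formula for z-interval: n = (z*σ/E)²

n = (1.96 × 7.8 / 2)²
  = (7.644000)²
  = 58.4307

Round up to the nearest whole number: n = 59

59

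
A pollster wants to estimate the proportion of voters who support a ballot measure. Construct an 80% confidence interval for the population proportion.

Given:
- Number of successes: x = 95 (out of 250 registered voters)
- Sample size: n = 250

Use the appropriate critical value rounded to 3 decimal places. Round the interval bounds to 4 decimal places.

Sample proportion: p̂ = 95/250 = 0.380000

Check conditions for normal approximation:
  np̂ = 95 ≥ 10 ✓
  n(1-p̂) = 155 ≥ 10 ✓

The sample is large enough, so use a z-interval (normal approximation) for the proportion.

For 80% confidence, z* = 1.282 (from standard normal table)

Standard error: SE = √(p̂(1-p̂)/n) = √(0.380000×0.620000/250) = 0.03069853

Margin of error: E = z* × SE = 1.282 × 0.03069853 = 0.039356

Z-interval: p̂ ± E = 0.380000 ± 0.039356 = (0.340644, 0.419356)

Rounded to 4 decimal places:

(0.3406, 0.4194)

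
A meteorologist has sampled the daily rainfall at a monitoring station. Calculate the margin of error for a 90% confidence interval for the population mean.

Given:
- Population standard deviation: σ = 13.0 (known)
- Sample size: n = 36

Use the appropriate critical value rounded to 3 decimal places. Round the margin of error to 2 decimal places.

The population standard deviation σ is known, so use the z-interval margin of error formula.

For 90% confidence, z* = 1.645 (from standard normal table)

Margin of error formula for z-interval: E = z* × σ/√n

E = 1.645 × 13.0/√36
  = 1.645 × 2.166667
  = 3.5642

Rounded to 2 decimal places:

3.56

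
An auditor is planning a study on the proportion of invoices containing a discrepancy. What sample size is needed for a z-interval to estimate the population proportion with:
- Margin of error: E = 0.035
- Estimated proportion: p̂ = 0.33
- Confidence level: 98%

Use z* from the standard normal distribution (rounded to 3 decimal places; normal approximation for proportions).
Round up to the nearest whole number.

Using z* for proportion z-interval (normal approximation).

For 98% confidence, z* = 2.326 (from standard normal table)

Sample size formula for proportion z-interval: n = z*²p̂(1-p̂)/E²

n = 2.326² × 0.33 × 0.67 / 0.035²
  = 5.410276 × 0.2211 / 0.001225
  = 976.4996

Round up to the nearest whole number: n = 977

977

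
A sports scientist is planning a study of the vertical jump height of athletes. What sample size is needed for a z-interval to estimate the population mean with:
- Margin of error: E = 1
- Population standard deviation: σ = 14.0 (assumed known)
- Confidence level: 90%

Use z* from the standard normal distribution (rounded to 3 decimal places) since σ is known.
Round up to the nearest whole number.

Using z* since population σ is known (z-interval formula).

For 90% confidence, z* = 1.645 (from standard normal table)

Sample size formula for z-interval: n = (z*σ/E)²

n = (1.645 × 14.0 / 1)²
  = (23.030000)²
  = 530.3809

Round up to the nearest whole number: n = 531

531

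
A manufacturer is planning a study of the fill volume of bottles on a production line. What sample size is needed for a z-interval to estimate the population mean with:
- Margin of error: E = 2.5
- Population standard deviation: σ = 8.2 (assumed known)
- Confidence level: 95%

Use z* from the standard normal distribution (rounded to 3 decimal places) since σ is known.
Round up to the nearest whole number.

Using z* since population σ is known (z-interval formula).

For 95% confidence, z* = 1.96 (from standard normal table)

Sample size formula for z-interval: n = (z*σ/E)²

n = (1.96 × 8.2 / 2.5)²
  = (6.428800)²
  = 41.3295

Round up to the nearest whole number: n = 42

42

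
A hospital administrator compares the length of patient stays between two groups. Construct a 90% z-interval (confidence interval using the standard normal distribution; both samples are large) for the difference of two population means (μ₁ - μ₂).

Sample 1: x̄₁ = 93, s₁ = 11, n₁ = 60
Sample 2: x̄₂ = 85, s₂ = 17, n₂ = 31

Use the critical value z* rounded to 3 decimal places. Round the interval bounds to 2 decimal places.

Both samples are large (n₁ = 60 ≥ 30, n₂ = 31 ≥ 30), so a z-interval for the difference of means applies.

Point estimate: x̄₁ - x̄₂ = 93 - 85 = 8

Standard error: SE = √(s₁²/n₁ + s₂²/n₂)
= √(11²/60 + 17²/31)
= √(2.016667 + 9.322581)
= 3.367380

For 90% confidence, z* = 1.645 (from standard normal table)
Margin of error: E = z* × SE = 1.645 × 3.367380 = 5.5393

Z-interval: (x̄₁ - x̄₂) ± E = 8 ± 5.5393 = (2.4607, 13.5393)

Rounded to 2 decimal places:

(2.46, 13.54)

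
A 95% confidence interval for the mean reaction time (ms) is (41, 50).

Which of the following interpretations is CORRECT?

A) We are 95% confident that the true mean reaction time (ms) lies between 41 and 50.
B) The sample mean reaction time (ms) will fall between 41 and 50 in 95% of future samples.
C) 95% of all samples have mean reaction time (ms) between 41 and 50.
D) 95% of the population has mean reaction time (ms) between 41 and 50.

A confidence interval represents our confidence in the procedure, not a probability statement about the parameter.

Key concept: If we repeated this sampling process many times and computed a 95% CI each time, about 95% of those intervals would contain the true population parameter.

For this specific interval (41, 50):
- Midpoint (point estimate): 45.5
- Margin of error: 4.5

The correct interpretation is the one stating confidence that the true parameter lies in the interval — option A.

A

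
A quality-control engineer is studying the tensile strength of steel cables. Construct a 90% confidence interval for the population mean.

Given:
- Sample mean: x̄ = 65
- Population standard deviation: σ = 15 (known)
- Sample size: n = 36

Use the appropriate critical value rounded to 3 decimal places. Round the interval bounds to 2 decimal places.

The population standard deviation σ is known, so use a z-interval (standard normal critical value).

For 90% confidence, z* = 1.645 (from standard normal table)

Standard error: SE = σ/√n = 15/√36 = 2.500000

Margin of error: E = z* × SE = 1.645 × 2.500000 = 4.1125

Z-interval: x̄ ± E = 65 ± 4.1125 = (60.8875, 69.1125)

Rounded to 2 decimal places:

(60.89, 69.11)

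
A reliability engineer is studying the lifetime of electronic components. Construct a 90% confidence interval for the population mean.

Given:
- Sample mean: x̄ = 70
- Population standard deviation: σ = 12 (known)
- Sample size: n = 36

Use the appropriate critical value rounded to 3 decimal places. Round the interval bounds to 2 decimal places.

The population standard deviation σ is known, so use a z-interval (standard normal critical value).

For 90% confidence, z* = 1.645 (from standard normal table)

Standard error: SE = σ/√n = 12/√36 = 2.000000

Margin of error: E = z* × SE = 1.645 × 2.000000 = 3.2900

Z-interval: x̄ ± E = 70 ± 3.2900 = (66.7100, 73.2900)

Rounded to 2 decimal places:

(66.71, 73.29)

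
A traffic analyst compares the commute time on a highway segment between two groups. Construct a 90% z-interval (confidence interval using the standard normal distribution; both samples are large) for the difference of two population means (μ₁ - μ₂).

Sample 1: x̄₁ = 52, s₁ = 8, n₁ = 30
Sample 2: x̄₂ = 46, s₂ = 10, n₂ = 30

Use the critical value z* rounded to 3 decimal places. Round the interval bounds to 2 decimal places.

Both samples are large (n₁ = 30 ≥ 30, n₂ = 30 ≥ 30), so a z-interval for the difference of means applies.

Point estimate: x̄₁ - x̄₂ = 52 - 46 = 6

Standard error: SE = √(s₁²/n₁ + s₂²/n₂)
= √(8²/30 + 10²/30)
= √(2.133333 + 3.333333)
= 2.338090

For 90% confidence, z* = 1.645 (from standard normal table)
Margin of error: E = z* × SE = 1.645 × 2.338090 = 3.8462

Z-interval: (x̄₁ - x̄₂) ± E = 6 ± 3.8462 = (2.1538, 9.8462)

Rounded to 2 decimal places:

(2.15, 9.85)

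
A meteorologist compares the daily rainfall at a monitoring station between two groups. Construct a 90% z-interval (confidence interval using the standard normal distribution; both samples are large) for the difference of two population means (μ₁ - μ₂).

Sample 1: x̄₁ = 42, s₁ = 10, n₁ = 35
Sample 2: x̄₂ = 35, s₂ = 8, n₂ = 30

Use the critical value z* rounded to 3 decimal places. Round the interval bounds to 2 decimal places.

Both samples are large (n₁ = 35 ≥ 30, n₂ = 30 ≥ 30), so a z-interval for the difference of means applies.

Point estimate: x̄₁ - x̄₂ = 42 - 35 = 7

Standard error: SE = √(s₁²/n₁ + s₂²/n₂)
= √(10²/35 + 8²/30)
= √(2.857143 + 2.133333)
= 2.233937

For 90% confidence, z* = 1.645 (from standard normal table)
Margin of error: E = z* × SE = 1.645 × 2.233937 = 3.6748

Z-interval: (x̄₁ - x̄₂) ± E = 7 ± 3.6748 = (3.3252, 10.6748)

Rounded to 2 decimal places:

(3.33, 10.67)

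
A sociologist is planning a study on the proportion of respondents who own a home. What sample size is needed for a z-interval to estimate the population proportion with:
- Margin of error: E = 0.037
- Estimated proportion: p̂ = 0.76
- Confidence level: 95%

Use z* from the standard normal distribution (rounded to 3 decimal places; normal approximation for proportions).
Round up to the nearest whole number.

Using z* for proportion z-interval (normal approximation).

For 95% confidence, z* = 1.96 (from standard normal table)

Sample size formula for proportion z-interval: n = z*²p̂(1-p̂)/E²

n = 1.96² × 0.76 × 0.24 / 0.037²
  = 3.8416 × 0.1824 / 0.001369
  = 511.8392

Round up to the nearest whole number: n = 512

512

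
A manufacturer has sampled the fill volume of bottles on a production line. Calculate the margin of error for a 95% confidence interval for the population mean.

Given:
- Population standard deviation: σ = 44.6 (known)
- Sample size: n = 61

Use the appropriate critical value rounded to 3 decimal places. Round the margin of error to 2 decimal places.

The population standard deviation σ is known, so use the z-interval margin of error formula.

For 95% confidence, z* = 1.96 (from standard normal table)

Margin of error formula for z-interval: E = z* × σ/√n

E = 1.96 × 44.6/√61
  = 1.96 × 5.710445
  = 11.1925

Rounded to 2 decimal places:

11.19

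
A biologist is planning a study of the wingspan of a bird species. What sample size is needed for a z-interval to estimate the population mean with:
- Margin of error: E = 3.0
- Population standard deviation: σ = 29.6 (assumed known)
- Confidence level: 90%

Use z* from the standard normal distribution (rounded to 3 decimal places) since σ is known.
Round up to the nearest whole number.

Using z* since population σ is known (z-interval formula).

For 90% confidence, z* = 1.645 (from standard normal table)

Sample size formula for z-interval: n = (z*σ/E)²

n = (1.645 × 29.6 / 3.0)²
  = (16.230667)²
  = 263.4345

Round up to the nearest whole number: n = 264

264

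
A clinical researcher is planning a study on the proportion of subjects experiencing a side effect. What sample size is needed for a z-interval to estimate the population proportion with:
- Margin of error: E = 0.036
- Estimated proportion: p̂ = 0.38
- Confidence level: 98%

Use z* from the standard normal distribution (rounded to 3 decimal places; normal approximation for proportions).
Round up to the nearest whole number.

Using z* for proportion z-interval (normal approximation).

For 98% confidence, z* = 2.326 (from standard normal table)

Sample size formula for proportion z-interval: n = z*²p̂(1-p̂)/E²

n = 2.326² × 0.38 × 0.62 / 0.036²
  = 5.410276 × 0.2356 / 0.001296
  = 983.5347

Round up to the nearest whole number: n = 984

984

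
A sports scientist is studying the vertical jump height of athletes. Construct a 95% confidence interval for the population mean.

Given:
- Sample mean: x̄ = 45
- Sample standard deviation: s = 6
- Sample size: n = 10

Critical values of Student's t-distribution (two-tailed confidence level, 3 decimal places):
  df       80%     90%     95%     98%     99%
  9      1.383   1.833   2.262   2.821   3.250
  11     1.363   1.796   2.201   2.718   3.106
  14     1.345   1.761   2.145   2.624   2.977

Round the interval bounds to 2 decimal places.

The population standard deviation σ is unknown (only the sample standard deviation s is given), so use a t-interval with df = n - 1 = 10 - 1 = 9.

For 95% confidence with df = 9, t* = 2.262 (from t-table)

Standard error: SE = s/√n = 6/√10 = 1.897367

Margin of error: E = t* × SE = 2.262 × 1.897367 = 4.2918

T-interval: x̄ ± E = 45 ± 4.2918 = (40.7082, 49.2918)

Rounded to 2 decimal places:

(40.71, 49.29)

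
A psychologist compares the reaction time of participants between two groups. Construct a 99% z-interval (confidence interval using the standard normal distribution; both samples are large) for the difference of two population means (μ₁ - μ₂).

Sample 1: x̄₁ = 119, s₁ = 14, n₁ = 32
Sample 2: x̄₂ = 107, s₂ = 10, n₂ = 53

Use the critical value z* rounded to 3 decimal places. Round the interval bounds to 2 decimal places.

Both samples are large (n₁ = 32 ≥ 30, n₂ = 53 ≥ 30), so a z-interval for the difference of means applies.

Point estimate: x̄₁ - x̄₂ = 119 - 107 = 12

Standard error: SE = √(s₁²/n₁ + s₂²/n₂)
= √(14²/32 + 10²/53)
= √(6.125000 + 1.886792)
= 2.830511

For 99% confidence, z* = 2.576 (from standard normal table)
Margin of error: E = z* × SE = 2.576 × 2.830511 = 7.2914

Z-interval: (x̄₁ - x̄₂) ± E = 12 ± 7.2914 = (4.7086, 19.2914)

Rounded to 2 decimal places:

(4.71, 19.29)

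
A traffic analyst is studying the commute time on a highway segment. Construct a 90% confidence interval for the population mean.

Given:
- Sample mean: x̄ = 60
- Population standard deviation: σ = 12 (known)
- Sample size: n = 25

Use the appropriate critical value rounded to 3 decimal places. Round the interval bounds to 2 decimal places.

The population standard deviation σ is known, so use a z-interval (standard normal critical value).

For 90% confidence, z* = 1.645 (from standard normal table)

Standard error: SE = σ/√n = 12/√25 = 2.400000

Margin of error: E = z* × SE = 1.645 × 2.400000 = 3.9480

Z-interval: x̄ ± E = 60 ± 3.9480 = (56.0520, 63.9480)

Rounded to 2 decimal places:

(56.05, 63.95)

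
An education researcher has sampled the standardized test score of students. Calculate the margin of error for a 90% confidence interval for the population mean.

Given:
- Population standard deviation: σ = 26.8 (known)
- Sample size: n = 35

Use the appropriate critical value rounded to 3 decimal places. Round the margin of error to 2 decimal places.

The population standard deviation σ is known, so use the z-interval margin of error formula.

For 90% confidence, z* = 1.645 (from standard normal table)

Margin of error formula for z-interval: E = z* × σ/√n

E = 1.645 × 26.8/√35
  = 1.645 × 4.530027
  = 7.4519

Rounded to 2 decimal places:

7.45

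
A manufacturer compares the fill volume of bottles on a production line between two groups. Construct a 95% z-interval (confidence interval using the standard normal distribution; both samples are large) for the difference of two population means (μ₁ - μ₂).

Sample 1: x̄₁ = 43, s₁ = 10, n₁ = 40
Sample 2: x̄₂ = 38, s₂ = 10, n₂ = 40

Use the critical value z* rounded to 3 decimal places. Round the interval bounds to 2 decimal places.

Both samples are large (n₁ = 40 ≥ 30, n₂ = 40 ≥ 30), so a z-interval for the difference of means applies.

Point estimate: x̄₁ - x̄₂ = 43 - 38 = 5

Standard error: SE = √(s₁²/n₁ + s₂²/n₂)
= √(10²/40 + 10²/40)
= √(2.500000 + 2.500000)
= 2.236068

For 95% confidence, z* = 1.96 (from standard normal table)
Margin of error: E = z* × SE = 1.96 × 2.236068 = 4.3827

Z-interval: (x̄₁ - x̄₂) ± E = 5 ± 4.3827 = (0.6173, 9.3827)

Rounded to 2 decimal places:

(0.62, 9.38)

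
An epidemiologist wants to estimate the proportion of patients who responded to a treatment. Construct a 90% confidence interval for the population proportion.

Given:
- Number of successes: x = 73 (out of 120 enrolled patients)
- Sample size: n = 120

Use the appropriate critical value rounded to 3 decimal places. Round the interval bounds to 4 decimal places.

Sample proportion: p̂ = 73/120 = 0.608333

Check conditions for normal approximation:
  np̂ = 73 ≥ 10 ✓
  n(1-p̂) = 47 ≥ 10 ✓

The sample is large enough, so use a z-interval (normal approximation) for the proportion.

For 90% confidence, z* = 1.645 (from standard normal table)

Standard error: SE = √(p̂(1-p̂)/n) = √(0.608333×0.391667/120) = 0.04455931

Margin of error: E = z* × SE = 1.645 × 0.04455931 = 0.073300

Z-interval: p̂ ± E = 0.608333 ± 0.073300 = (0.535033, 0.681633)

Rounded to 4 decimal places:

(0.5350, 0.6816)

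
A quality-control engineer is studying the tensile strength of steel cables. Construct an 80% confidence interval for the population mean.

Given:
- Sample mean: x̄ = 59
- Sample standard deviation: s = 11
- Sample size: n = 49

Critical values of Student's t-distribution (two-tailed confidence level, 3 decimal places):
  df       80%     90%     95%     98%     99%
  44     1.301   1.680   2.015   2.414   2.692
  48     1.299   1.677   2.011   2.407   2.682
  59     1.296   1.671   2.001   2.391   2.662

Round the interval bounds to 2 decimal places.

The population standard deviation σ is unknown (only the sample standard deviation s is given), so use a t-interval with df = n - 1 = 49 - 1 = 48.

For 80% confidence with df = 48, t* = 1.299 (from t-table)

Standard error: SE = s/√n = 11/√49 = 1.571429

Margin of error: E = t* × SE = 1.299 × 1.571429 = 2.0413

T-interval: x̄ ± E = 59 ± 2.0413 = (56.9587, 61.0413)

Rounded to 2 decimal places:

(56.96, 61.04)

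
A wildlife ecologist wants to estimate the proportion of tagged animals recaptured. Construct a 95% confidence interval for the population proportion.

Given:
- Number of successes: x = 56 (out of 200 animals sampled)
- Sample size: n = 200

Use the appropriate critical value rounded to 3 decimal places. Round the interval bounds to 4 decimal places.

Sample proportion: p̂ = 56/200 = 0.280000

Check conditions for normal approximation:
  np̂ = 56 ≥ 10 ✓
  n(1-p̂) = 144 ≥ 10 ✓

The sample is large enough, so use a z-interval (normal approximation) for the proportion.

For 95% confidence, z* = 1.96 (from standard normal table)

Standard error: SE = √(p̂(1-p̂)/n) = √(0.280000×0.720000/200) = 0.03174902

Margin of error: E = z* × SE = 1.96 × 0.03174902 = 0.062228

Z-interval: p̂ ± E = 0.280000 ± 0.062228 = (0.217772, 0.342228)

Rounded to 4 decimal places:

(0.2178, 0.3422)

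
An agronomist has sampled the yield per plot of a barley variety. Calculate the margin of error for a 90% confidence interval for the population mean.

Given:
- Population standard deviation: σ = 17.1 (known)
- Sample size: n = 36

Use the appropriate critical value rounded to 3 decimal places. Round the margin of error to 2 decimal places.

The population standard deviation σ is known, so use the z-interval margin of error formula.

For 90% confidence, z* = 1.645 (from standard normal table)

Margin of error formula for z-interval: E = z* × σ/√n

E = 1.645 × 17.1/√36
  = 1.645 × 2.850000
  = 4.6883

Rounded to 2 decimal places:

4.69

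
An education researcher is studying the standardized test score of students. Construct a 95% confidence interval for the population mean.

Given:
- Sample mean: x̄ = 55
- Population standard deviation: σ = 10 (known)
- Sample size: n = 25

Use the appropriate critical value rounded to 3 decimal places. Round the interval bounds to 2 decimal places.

The population standard deviation σ is known, so use a z-interval (standard normal critical value).

For 95% confidence, z* = 1.96 (from standard normal table)

Standard error: SE = σ/√n = 10/√25 = 2.000000

Margin of error: E = z* × SE = 1.96 × 2.000000 = 3.9200

Z-interval: x̄ ± E = 55 ± 3.9200 = (51.0800, 58.9200)

Rounded to 2 decimal places:

(51.08, 58.92)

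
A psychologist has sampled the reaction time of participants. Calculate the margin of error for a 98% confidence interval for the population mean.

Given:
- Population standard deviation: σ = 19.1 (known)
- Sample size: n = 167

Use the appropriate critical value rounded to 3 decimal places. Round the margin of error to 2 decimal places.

The population standard deviation σ is known, so use the z-interval margin of error formula.

For 98% confidence, z* = 2.326 (from standard normal table)

Margin of error formula for z-interval: E = z* × σ/√n

E = 2.326 × 19.1/√167
  = 2.326 × 1.478002
  = 3.4378

Rounded to 2 decimal places:

3.44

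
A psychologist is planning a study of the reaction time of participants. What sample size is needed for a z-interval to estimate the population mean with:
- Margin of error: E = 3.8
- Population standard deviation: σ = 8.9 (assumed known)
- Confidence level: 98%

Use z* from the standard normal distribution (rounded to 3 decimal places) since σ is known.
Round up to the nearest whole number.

Using z* since population σ is known (z-interval formula).

For 98% confidence, z* = 2.326 (from standard normal table)

Sample size formula for z-interval: n = (z*σ/E)²

n = (2.326 × 8.9 / 3.8)²
  = (5.447737)²
  = 29.6778

Round up to the nearest whole number: n = 30

30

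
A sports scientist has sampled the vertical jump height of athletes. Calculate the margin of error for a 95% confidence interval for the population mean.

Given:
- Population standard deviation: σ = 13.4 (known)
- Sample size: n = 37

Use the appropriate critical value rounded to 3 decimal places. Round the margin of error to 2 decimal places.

The population standard deviation σ is known, so use the z-interval margin of error formula.

For 95% confidence, z* = 1.96 (from standard normal table)

Margin of error formula for z-interval: E = z* × σ/√n

E = 1.96 × 13.4/√37
  = 1.96 × 2.202946
  = 4.3178

Rounded to 2 decimal places:

4.32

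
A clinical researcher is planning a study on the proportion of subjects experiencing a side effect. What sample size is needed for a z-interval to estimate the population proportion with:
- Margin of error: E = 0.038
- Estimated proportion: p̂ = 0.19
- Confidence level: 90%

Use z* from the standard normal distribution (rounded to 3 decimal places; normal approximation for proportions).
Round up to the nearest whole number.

Using z* for proportion z-interval (normal approximation).

For 90% confidence, z* = 1.645 (from standard normal table)

Sample size formula for proportion z-interval: n = z*²p̂(1-p̂)/E²

n = 1.645² × 0.19 × 0.81 / 0.038²
  = 2.706025 × 0.1539 / 0.001444
  = 288.4053

Round up to the nearest whole number: n = 289

289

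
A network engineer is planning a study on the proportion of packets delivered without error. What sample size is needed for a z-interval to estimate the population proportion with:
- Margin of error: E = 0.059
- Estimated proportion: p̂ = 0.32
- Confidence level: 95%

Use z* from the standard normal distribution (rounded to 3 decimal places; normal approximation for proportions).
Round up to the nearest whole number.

Using z* for proportion z-interval (normal approximation).

For 95% confidence, z* = 1.96 (from standard normal table)

Sample size formula for proportion z-interval: n = z*²p̂(1-p̂)/E²

n = 1.96² × 0.32 × 0.68 / 0.059²
  = 3.8416 × 0.2176 / 0.003481
  = 240.1414

Round up to the nearest whole number: n = 241

241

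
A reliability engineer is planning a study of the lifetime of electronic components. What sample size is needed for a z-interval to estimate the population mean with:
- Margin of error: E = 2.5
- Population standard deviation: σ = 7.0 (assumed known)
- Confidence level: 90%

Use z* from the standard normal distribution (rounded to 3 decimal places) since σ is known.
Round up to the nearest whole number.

Using z* since population σ is known (z-interval formula).

For 90% confidence, z* = 1.645 (from standard normal table)

Sample size formula for z-interval: n = (z*σ/E)²

n = (1.645 × 7.0 / 2.5)²
  = (4.606000)²
  = 21.2152

Round up to the nearest whole number: n = 22

22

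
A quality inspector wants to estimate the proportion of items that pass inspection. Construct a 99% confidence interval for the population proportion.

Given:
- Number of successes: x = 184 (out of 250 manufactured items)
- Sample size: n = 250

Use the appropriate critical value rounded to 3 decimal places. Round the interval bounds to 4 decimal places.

Sample proportion: p̂ = 184/250 = 0.736000

Check conditions for normal approximation:
  np̂ = 184 ≥ 10 ✓
  n(1-p̂) = 66 ≥ 10 ✓

The sample is large enough, so use a z-interval (normal approximation) for the proportion.

For 99% confidence, z* = 2.576 (from standard normal table)

Standard error: SE = √(p̂(1-p̂)/n) = √(0.736000×0.264000/250) = 0.02787859

Margin of error: E = z* × SE = 2.576 × 0.02787859 = 0.071815

Z-interval: p̂ ± E = 0.736000 ± 0.071815 = (0.664185, 0.807815)

Rounded to 4 decimal places:

(0.6642, 0.8078)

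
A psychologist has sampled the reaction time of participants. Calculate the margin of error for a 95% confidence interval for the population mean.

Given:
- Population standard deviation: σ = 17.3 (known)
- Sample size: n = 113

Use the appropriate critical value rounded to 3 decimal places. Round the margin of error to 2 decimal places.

The population standard deviation σ is known, so use the z-interval margin of error formula.

For 95% confidence, z* = 1.96 (from standard normal table)

Margin of error formula for z-interval: E = z* × σ/√n

E = 1.96 × 17.3/√113
  = 1.96 × 1.627447
  = 3.1898

Rounded to 2 decimal places:

3.19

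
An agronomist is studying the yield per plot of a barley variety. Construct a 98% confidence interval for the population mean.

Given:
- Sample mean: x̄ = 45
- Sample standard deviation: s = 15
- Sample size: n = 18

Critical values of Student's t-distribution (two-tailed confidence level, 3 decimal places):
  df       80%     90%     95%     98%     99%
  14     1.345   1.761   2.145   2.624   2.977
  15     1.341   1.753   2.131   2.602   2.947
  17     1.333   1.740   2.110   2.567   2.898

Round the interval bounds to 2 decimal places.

The population standard deviation σ is unknown (only the sample standard deviation s is given), so use a t-interval with df = n - 1 = 18 - 1 = 17.

For 98% confidence with df = 17, t* = 2.567 (from t-table)

Standard error: SE = s/√n = 15/√18 = 3.535534

Margin of error: E = t* × SE = 2.567 × 3.535534 = 9.0757

T-interval: x̄ ± E = 45 ± 9.0757 = (35.9243, 54.0757)

Rounded to 2 decimal places:

(35.92, 54.08)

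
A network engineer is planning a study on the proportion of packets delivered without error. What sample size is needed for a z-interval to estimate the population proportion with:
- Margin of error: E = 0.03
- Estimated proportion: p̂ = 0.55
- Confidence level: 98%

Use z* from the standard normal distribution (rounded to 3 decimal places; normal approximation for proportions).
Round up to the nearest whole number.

Using z* for proportion z-interval (normal approximation).

For 98% confidence, z* = 2.326 (from standard normal table)

Sample size formula for proportion z-interval: n = z*²p̂(1-p̂)/E²

n = 2.326² × 0.55 × 0.45 / 0.03²
  = 5.410276 × 0.2475 / 0.0009
  = 1487.8259

Round up to the nearest whole number: n = 1488

1488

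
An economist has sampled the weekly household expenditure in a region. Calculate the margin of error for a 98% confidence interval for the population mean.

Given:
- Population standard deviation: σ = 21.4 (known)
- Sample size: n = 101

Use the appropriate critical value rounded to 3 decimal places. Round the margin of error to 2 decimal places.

The population standard deviation σ is known, so use the z-interval margin of error formula.

For 98% confidence, z* = 2.326 (from standard normal table)

Margin of error formula for z-interval: E = z* × σ/√n

E = 2.326 × 21.4/√101
  = 2.326 × 2.129380
  = 4.9529

Rounded to 2 decimal places:

4.95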